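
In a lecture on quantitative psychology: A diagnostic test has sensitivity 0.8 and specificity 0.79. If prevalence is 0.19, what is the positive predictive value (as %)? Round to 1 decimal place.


PPV = (sens * prev) / (sens * prev + (1-spec) * (1-prev))
Numerator = 0.8 * 0.19 = 0.152
P(positive and no disease) = (1 - spec) * (1 - prev) = (1 - 0.79) * (1 - 0.19) = 0.1701
Denominator = 0.152 + 0.1701 = 0.3221
PPV = 0.152 / 0.3221 = 0.471903
As percentage = 47.2


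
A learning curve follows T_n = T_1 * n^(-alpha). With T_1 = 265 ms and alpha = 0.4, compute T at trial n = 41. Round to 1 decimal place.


T_n = 265 * 41^(-0.4)
41^(-0.4) = 0.226405
T_n = 265 * 0.226405
= 60.0 ms


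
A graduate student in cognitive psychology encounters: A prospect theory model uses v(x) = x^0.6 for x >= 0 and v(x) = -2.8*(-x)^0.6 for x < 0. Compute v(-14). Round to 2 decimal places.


Since x = -14 < 0, use v(x) = -lambda*(-x)^alpha
(-x) = 14
14^0.6 = 4.8717
v(-14) = -2.8 * 4.8717
= -13.64


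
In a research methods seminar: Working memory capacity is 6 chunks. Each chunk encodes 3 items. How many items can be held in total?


Total items = chunks * items_per_chunk
= 6 * 3
= 18


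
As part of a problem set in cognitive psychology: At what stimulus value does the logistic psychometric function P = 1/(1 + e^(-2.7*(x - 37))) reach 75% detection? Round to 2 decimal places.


At P = 0.75: 0.75 = 1/(1 + e^(-k*(x-x0)))
Solving: e^(-k*(x-x0)) = 1/3
x = x0 + ln(3)/k
ln(3) = 1.0986
x = 37 + 1.0986/2.7
= 37 + 0.4069
= 37.41


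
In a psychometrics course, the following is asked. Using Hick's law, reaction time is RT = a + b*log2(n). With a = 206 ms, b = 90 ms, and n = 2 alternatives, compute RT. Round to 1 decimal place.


RT = 206 + 90 * log2(2)
log2(2) = 1.0
RT = 206 + 90 * 1.0
= 206 + 90.0
= 296.0 ms


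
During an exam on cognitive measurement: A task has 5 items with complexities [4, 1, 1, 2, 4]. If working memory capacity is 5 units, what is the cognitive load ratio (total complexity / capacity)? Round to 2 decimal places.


Total complexity = 4 + 1 + 1 + 2 + 4 = 12
Load = total / capacity = 12 / 5
= 2.40


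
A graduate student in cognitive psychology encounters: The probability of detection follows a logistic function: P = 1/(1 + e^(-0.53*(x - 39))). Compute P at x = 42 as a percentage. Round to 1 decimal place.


P(x) = 1/(1 + e^(-0.53*(42 - 39)))
Exponent = -0.53 * 3 = -1.59
e^(-1.59) = 0.203926
P = 1/(1 + 0.203926) = 0.830616
Percentage = 83.1


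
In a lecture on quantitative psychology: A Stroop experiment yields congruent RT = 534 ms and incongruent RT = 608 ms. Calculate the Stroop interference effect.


Stroop effect = RT(incongruent) - RT(congruent)
= 608 - 534
= 74 ms


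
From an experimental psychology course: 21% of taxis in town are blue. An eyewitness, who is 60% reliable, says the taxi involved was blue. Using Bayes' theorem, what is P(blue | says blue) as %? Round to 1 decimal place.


P(blue | says blue) = P(says blue | blue)*P(blue) / [P(says blue | blue)*P(blue) + P(says blue | not blue)*P(not blue)]
Numerator = 0.6 * 0.21 = 0.126
False identification = 0.4 * 0.79 = 0.316
P = 0.126 / (0.126 + 0.316)
= 0.126 / 0.442
As percentage = 28.5


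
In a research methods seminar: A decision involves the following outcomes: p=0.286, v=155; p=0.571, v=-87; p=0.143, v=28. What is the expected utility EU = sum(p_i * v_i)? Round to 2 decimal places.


EU = sum(p_i * v_i)
0.286 * 155 = 44.33
0.571 * -87 = -49.677
0.143 * 28 = 4.004
EU = 44.33 + -49.677 + 4.004
= -1.34


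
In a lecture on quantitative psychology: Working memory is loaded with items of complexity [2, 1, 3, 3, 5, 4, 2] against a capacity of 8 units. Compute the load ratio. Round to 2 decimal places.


Total complexity = 2 + 1 + 3 + 3 + 5 + 4 + 2 = 20
Load = total / capacity = 20 / 8
= 2.50


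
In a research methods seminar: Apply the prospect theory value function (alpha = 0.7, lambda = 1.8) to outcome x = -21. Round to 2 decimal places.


Since x = -21 < 0, use v(x) = -lambda*(-x)^alpha
(-x) = 21
21^0.7 = 8.4247
v(-21) = -1.8 * 8.4247
= -15.16


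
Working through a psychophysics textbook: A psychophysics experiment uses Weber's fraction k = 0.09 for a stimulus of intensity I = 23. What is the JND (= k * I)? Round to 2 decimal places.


JND = k * I
JND = 0.09 * 23
= 2.07


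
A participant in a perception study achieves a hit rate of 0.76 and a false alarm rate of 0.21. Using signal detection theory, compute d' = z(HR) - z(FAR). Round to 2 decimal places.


d' = z(HR) - z(FAR)
z(0.76) = 0.7063
z(0.21) = -0.8064
d' = 0.7063 - -0.8064
= 1.51


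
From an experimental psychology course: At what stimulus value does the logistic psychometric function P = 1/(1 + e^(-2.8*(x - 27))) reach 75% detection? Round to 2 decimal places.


At P = 0.75: 0.75 = 1/(1 + e^(-k*(x-x0)))
Solving: e^(-k*(x-x0)) = 1/3
x = x0 + ln(3)/k
ln(3) = 1.0986
x = 27 + 1.0986/2.8
= 27 + 0.3924
= 27.39


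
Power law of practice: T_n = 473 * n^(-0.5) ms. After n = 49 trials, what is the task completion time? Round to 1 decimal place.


T_n = 473 * 49^(-0.5)
49^(-0.5) = 0.142857
T_n = 473 * 0.142857
= 67.6 ms


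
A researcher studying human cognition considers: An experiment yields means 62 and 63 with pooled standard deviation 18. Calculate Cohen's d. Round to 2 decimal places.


Cohen's d = (M1 - M2) / S_pooled
= (62 - 63) / 18
= -1 / 18
= -0.06


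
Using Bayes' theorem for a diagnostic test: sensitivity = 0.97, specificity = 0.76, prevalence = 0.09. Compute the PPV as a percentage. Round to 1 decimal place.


PPV = (sens * prev) / (sens * prev + (1-spec) * (1-prev))
Numerator = 0.97 * 0.09 = 0.0873
P(positive and no disease) = (1 - spec) * (1 - prev) = (1 - 0.76) * (1 - 0.09) = 0.2184
Denominator = 0.0873 + 0.2184 = 0.3057
PPV = 0.0873 / 0.3057 = 0.285574
As percentage = 28.6


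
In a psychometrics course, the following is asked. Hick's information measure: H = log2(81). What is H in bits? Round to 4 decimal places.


H = log2(n)
H = log2(81)
= 6.3399


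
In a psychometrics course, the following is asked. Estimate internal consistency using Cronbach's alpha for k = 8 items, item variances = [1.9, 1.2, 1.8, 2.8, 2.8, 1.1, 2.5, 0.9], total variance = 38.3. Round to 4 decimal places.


alpha = (k/(k-1)) * (1 - sum(s_i^2)/s_total^2)
sum(item variances) = 15.0
k/(k-1) = 8/7 = 1.142857
1 - 15.0/38.3 = 1 - 0.391645 = 0.608355
alpha = 1.142857 * 0.608355
= 0.6953


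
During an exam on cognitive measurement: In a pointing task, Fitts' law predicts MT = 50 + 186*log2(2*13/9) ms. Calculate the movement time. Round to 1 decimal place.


MT = 50 + 186 * log2(2*13/9)
2D/W = 2.888889
log2(2.888889) = 1.5305
MT = 50 + 186 * 1.5305
= 334.7 ms


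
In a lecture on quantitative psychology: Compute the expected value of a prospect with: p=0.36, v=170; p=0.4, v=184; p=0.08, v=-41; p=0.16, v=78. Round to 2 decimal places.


EU = sum(p_i * v_i)
0.36 * 170 = 61.2
0.4 * 184 = 73.6
0.08 * -41 = -3.28
0.16 * 78 = 12.48
EU = 61.2 + 73.6 + -3.28 + 12.48
= 144.00


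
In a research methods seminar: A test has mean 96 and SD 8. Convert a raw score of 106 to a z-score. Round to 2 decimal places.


z = (X - mu) / sigma
= (106 - 96) / 8
= 10 / 8
= 1.25


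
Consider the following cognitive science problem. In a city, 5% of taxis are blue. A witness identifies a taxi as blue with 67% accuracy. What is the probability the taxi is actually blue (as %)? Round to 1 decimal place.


P(blue | says blue) = P(says blue | blue)*P(blue) / [P(says blue | blue)*P(blue) + P(says blue | not blue)*P(not blue)]
Numerator = 0.67 * 0.05 = 0.0335
False identification = 0.33 * 0.95 = 0.3135
P = 0.0335 / (0.0335 + 0.3135)
= 0.0335 / 0.347
As percentage = 9.7


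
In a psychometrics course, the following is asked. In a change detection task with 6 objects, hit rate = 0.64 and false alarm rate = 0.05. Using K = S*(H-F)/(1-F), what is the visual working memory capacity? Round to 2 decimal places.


K = S * (H - F) / (1 - F)
H - F = 0.59
1 - F = 0.95
K = 6 * 0.59 / 0.95
= 3.73


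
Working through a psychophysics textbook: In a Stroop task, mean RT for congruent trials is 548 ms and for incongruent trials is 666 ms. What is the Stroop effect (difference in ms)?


Stroop effect = RT(incongruent) - RT(congruent)
= 666 - 548
= 118 ms


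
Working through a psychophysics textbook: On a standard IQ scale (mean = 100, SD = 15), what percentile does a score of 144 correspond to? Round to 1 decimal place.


z = (IQ - mean) / SD
z = (144 - 100) / 15 = 2.9333
Percentile = Phi(2.9333) * 100
Phi(2.9333) = 0.998323
= 99.8


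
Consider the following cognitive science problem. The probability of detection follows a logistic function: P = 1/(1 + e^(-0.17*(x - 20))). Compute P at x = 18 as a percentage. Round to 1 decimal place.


P(x) = 1/(1 + e^(-0.17*(18 - 20)))
Exponent = -0.17 * -2 = 0.34
e^(0.34) = 1.404948
P = 1/(1 + 1.404948) = 0.415809
Percentage = 41.6


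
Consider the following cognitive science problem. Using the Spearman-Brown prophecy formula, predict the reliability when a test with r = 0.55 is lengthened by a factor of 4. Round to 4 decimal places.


r_new = n*r / (1 + (n-1)*r)
Numerator = 4 * 0.55 = 2.2
Denominator = 1 + 3 * 0.55 = 2.65
r_new = 2.2 / 2.65
= 0.8302


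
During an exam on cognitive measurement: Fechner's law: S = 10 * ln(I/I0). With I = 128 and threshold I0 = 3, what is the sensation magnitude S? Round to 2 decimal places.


S = 10 * ln(128/3)
I/I0 = 42.666667
ln(42.666667) = 3.7534
S = 10 * 3.7534
= 37.53


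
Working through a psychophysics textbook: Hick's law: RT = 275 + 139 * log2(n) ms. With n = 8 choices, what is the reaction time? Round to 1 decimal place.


RT = 275 + 139 * log2(8)
log2(8) = 3.0
RT = 275 + 139 * 3.0
= 275 + 417.0
= 692.0 ms


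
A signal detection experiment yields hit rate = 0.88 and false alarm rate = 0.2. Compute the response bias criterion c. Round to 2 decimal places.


c = -0.5 * (z(HR) + z(FAR))
z(0.88) = 1.175
z(0.2) = -0.8416
c = -0.5 * (1.175 + -0.8416)
= -0.5 * 0.3334
= -0.17


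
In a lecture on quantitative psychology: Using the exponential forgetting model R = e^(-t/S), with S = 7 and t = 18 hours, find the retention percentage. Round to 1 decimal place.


R = e^(-t/S)
-t/S = -18/7 = -2.571429
R = e^(-2.571429) = 0.076426
Percentage = 0.076426 * 100
= 7.6


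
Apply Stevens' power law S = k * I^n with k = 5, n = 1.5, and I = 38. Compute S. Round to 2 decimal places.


S = 5 * 38^1.5
38^1.5 = 234.2477
S = 5 * 234.2477
= 1171.24


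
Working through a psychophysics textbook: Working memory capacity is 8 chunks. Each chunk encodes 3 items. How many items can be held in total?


Total items = chunks * items_per_chunk
= 8 * 3
= 24


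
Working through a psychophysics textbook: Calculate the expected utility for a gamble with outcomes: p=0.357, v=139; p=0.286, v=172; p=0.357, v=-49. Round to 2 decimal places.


EU = sum(p_i * v_i)
0.357 * 139 = 49.623
0.286 * 172 = 49.192
0.357 * -49 = -17.493
EU = 49.623 + 49.192 + -17.493
= 81.32


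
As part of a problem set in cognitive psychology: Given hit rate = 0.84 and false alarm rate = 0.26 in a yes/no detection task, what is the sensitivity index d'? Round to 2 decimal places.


d' = z(HR) - z(FAR)
z(0.84) = 0.9945
z(0.26) = -0.6433
d' = 0.9945 - -0.6433
= 1.64


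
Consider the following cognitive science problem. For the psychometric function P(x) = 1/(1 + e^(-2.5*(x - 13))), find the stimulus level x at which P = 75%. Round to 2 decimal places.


At P = 0.75: 0.75 = 1/(1 + e^(-k*(x-x0)))
Solving: e^(-k*(x-x0)) = 1/3
x = x0 + ln(3)/k
ln(3) = 1.0986
x = 13 + 1.0986/2.5
= 13 + 0.4394
= 13.44


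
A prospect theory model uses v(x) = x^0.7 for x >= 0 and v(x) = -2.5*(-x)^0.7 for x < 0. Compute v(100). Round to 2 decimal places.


Since x = 100 >= 0, use v(x) = x^0.7
100^0.7 = 25.1189
v(100) = 25.12


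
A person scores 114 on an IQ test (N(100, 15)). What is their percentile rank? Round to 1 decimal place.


z = (IQ - mean) / SD
z = (114 - 100) / 15 = 0.9333
Percentile = Phi(0.9333) * 100
Phi(0.9333) = 0.824667
= 82.5


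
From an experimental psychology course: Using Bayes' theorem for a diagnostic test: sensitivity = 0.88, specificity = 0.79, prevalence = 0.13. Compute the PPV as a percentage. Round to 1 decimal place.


PPV = (sens * prev) / (sens * prev + (1-spec) * (1-prev))
Numerator = 0.88 * 0.13 = 0.1144
P(positive and no disease) = (1 - spec) * (1 - prev) = (1 - 0.79) * (1 - 0.13) = 0.1827
Denominator = 0.1144 + 0.1827 = 0.2971
PPV = 0.1144 / 0.2971 = 0.385056
As percentage = 38.5


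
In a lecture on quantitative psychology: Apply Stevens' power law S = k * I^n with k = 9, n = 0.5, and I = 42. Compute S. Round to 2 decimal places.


S = 9 * 42^0.5
42^0.5 = 6.4807
S = 9 * 6.4807
= 58.33


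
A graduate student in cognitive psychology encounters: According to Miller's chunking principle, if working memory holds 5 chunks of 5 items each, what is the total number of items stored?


Total items = chunks * items_per_chunk
= 5 * 5
= 25


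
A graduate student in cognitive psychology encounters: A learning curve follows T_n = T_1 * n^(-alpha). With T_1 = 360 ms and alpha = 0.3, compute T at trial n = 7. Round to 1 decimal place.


T_n = 360 * 7^(-0.3)
7^(-0.3) = 0.55779
T_n = 360 * 0.55779
= 200.8 ms


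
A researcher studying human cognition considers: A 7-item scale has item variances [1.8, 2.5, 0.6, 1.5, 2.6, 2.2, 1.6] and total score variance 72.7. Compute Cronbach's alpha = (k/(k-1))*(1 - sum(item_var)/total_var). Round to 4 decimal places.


alpha = (k/(k-1)) * (1 - sum(s_i^2)/s_total^2)
sum(item variances) = 12.8
k/(k-1) = 7/6 = 1.166667
1 - 12.8/72.7 = 1 - 0.176066 = 0.823934
alpha = 1.166667 * 0.823934
= 0.9613


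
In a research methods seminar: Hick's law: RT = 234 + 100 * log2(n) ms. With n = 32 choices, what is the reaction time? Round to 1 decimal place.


RT = 234 + 100 * log2(32)
log2(32) = 5.0
RT = 234 + 100 * 5.0
= 234 + 500.0
= 734.0 ms


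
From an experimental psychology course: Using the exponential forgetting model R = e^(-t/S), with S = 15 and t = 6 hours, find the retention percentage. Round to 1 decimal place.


R = e^(-t/S)
-t/S = -6/15 = -0.4
R = e^(-0.4) = 0.67032
Percentage = 0.67032 * 100
= 67.0


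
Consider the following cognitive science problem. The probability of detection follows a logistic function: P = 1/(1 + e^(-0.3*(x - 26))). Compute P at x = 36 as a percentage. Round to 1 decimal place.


P(x) = 1/(1 + e^(-0.3*(36 - 26)))
Exponent = -0.3 * 10 = -3.0
e^(-3.0) = 0.049787
P = 1/(1 + 0.049787) = 0.952574
Percentage = 95.3


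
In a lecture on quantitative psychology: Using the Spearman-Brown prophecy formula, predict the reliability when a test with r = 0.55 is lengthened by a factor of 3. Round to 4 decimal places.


r_new = n*r / (1 + (n-1)*r)
Numerator = 3 * 0.55 = 1.65
Denominator = 1 + 2 * 0.55 = 2.1
r_new = 1.65 / 2.1
= 0.7857


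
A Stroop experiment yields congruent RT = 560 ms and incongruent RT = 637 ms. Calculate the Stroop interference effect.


Stroop effect = RT(incongruent) - RT(congruent)
= 637 - 560
= 77 ms


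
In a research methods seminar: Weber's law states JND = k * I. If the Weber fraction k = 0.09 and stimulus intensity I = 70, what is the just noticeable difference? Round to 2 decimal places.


JND = k * I
JND = 0.09 * 70
= 6.30


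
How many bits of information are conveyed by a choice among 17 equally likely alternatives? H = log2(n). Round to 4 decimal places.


H = log2(n)
H = log2(17)
= 4.0875


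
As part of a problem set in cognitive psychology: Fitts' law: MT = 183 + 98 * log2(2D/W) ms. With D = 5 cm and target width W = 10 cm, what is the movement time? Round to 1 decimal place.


MT = 183 + 98 * log2(2*5/10)
2D/W = 1.0
log2(1.0) = 0.0
MT = 183 + 98 * 0.0
= 183.0 ms


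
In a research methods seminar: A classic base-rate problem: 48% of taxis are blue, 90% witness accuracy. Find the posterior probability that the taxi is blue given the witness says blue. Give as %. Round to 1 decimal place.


P(blue | says blue) = P(says blue | blue)*P(blue) / [P(says blue | blue)*P(blue) + P(says blue | not blue)*P(not blue)]
Numerator = 0.9 * 0.48 = 0.432
False identification = 0.1 * 0.52 = 0.052
P = 0.432 / (0.432 + 0.052)
= 0.432 / 0.484
As percentage = 89.3


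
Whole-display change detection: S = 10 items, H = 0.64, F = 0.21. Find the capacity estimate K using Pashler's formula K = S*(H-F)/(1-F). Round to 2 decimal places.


K = S * (H - F) / (1 - F)
H - F = 0.43
1 - F = 0.79
K = 10 * 0.43 / 0.79
= 5.44


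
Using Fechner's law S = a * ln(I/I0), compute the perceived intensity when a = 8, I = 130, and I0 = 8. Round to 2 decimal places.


S = 8 * ln(130/8)
I/I0 = 16.25
ln(16.25) = 2.7881
S = 8 * 2.7881
= 22.30


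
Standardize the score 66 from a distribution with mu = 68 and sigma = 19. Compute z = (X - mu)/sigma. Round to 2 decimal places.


z = (X - mu) / sigma
= (66 - 68) / 19
= -2 / 19
= -0.11


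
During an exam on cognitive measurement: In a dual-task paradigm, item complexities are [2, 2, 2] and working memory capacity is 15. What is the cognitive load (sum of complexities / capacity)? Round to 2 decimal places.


Total complexity = 2 + 2 + 2 = 6
Load = total / capacity = 6 / 15
= 0.40


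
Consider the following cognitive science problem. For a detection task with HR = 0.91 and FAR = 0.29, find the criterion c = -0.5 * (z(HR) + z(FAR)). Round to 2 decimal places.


c = -0.5 * (z(HR) + z(FAR))
z(0.91) = 1.3408
z(0.29) = -0.5534
c = -0.5 * (1.3408 + -0.5534)
= -0.5 * 0.7874
= -0.39


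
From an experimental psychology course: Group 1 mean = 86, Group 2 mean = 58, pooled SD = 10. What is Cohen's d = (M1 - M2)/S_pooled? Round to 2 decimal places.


Cohen's d = (M1 - M2) / S_pooled
= (86 - 58) / 10
= 28 / 10
= 2.80


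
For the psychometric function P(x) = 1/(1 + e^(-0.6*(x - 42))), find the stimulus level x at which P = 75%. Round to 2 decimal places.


At P = 0.75: 0.75 = 1/(1 + e^(-k*(x-x0)))
Solving: e^(-k*(x-x0)) = 1/3
x = x0 + ln(3)/k
ln(3) = 1.0986
x = 42 + 1.0986/0.6
= 42 + 1.831
= 43.83


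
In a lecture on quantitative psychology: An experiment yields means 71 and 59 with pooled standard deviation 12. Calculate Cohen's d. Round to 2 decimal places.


Cohen's d = (M1 - M2) / S_pooled
= (71 - 59) / 12
= 12 / 12
= 1.00


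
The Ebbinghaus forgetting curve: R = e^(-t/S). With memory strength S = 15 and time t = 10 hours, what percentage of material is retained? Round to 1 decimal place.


R = e^(-t/S)
-t/S = -10/15 = -0.666667
R = e^(-0.666667) = 0.513417
Percentage = 0.513417 * 100
= 51.3


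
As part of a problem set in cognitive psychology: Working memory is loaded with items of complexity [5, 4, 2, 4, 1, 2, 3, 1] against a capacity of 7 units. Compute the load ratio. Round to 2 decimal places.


Total complexity = 5 + 4 + 2 + 4 + 1 + 2 + 3 + 1 = 22
Load = total / capacity = 22 / 7
= 3.14


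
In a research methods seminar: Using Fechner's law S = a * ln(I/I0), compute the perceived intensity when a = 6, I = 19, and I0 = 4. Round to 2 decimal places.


S = 6 * ln(19/4)
I/I0 = 4.75
ln(4.75) = 1.5581
S = 6 * 1.5581
= 9.35


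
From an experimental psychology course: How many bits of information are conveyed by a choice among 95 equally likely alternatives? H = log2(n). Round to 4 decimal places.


H = log2(n)
H = log2(95)
= 6.5699


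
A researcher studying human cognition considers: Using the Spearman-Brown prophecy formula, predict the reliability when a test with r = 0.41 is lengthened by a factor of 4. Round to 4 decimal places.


r_new = n*r / (1 + (n-1)*r)
Numerator = 4 * 0.41 = 1.64
Denominator = 1 + 3 * 0.41 = 2.23
r_new = 1.64 / 2.23
= 0.7354


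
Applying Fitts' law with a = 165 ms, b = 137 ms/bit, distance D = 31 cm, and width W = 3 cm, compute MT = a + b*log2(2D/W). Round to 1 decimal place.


MT = 165 + 137 * log2(2*31/3)
2D/W = 20.666667
log2(20.666667) = 4.3692
MT = 165 + 137 * 4.3692
= 763.6 ms


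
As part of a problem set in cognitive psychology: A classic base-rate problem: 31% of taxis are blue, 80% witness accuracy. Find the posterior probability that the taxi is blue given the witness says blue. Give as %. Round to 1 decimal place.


P(blue | says blue) = P(says blue | blue)*P(blue) / [P(says blue | blue)*P(blue) + P(says blue | not blue)*P(not blue)]
Numerator = 0.8 * 0.31 = 0.248
False identification = 0.2 * 0.69 = 0.138
P = 0.248 / (0.248 + 0.138)
= 0.248 / 0.386
As percentage = 64.2


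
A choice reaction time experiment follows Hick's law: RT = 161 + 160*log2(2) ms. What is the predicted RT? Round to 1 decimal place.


RT = 161 + 160 * log2(2)
log2(2) = 1.0
RT = 161 + 160 * 1.0
= 161 + 160.0
= 321.0 ms


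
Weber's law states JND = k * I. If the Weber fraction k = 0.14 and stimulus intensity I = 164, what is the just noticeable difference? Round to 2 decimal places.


JND = k * I
JND = 0.14 * 164
= 22.96


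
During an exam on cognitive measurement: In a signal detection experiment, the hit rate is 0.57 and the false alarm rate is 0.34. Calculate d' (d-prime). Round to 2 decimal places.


d' = z(HR) - z(FAR)
z(0.57) = 0.1764
z(0.34) = -0.4125
d' = 0.1764 - -0.4125
= 0.59


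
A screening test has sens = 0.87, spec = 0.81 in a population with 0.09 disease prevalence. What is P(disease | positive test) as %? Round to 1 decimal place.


PPV = (sens * prev) / (sens * prev + (1-spec) * (1-prev))
Numerator = 0.87 * 0.09 = 0.0783
P(positive and no disease) = (1 - spec) * (1 - prev) = (1 - 0.81) * (1 - 0.09) = 0.1729
Denominator = 0.0783 + 0.1729 = 0.2512
PPV = 0.0783 / 0.2512 = 0.311704
As percentage = 31.2


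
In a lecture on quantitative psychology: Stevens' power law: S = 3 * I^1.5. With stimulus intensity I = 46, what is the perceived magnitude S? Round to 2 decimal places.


S = 3 * 46^1.5
46^1.5 = 311.9872
S = 3 * 311.9872
= 935.96


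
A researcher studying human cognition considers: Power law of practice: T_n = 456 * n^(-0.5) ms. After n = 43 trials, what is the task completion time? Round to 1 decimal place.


T_n = 456 * 43^(-0.5)
43^(-0.5) = 0.152499
T_n = 456 * 0.152499
= 69.5 ms


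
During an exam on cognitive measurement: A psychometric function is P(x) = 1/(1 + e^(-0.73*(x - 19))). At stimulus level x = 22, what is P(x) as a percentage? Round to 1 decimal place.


P(x) = 1/(1 + e^(-0.73*(22 - 19)))
Exponent = -0.73 * 3 = -2.19
e^(-2.19) = 0.111917
P = 1/(1 + 0.111917) = 0.899348
Percentage = 89.9


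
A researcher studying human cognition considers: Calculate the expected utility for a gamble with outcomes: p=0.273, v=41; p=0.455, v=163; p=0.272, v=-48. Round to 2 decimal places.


EU = sum(p_i * v_i)
0.273 * 41 = 11.193
0.455 * 163 = 74.165
0.272 * -48 = -13.056
EU = 11.193 + 74.165 + -13.056
= 72.30


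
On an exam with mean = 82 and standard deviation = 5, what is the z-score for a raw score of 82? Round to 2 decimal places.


z = (X - mu) / sigma
= (82 - 82) / 5
= 0 / 5
= 0.00


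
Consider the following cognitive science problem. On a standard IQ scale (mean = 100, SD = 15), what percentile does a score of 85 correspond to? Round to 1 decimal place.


z = (IQ - mean) / SD
z = (85 - 100) / 15 = -1.0
Percentile = Phi(-1.0) * 100
Phi(-1.0) = 0.158655
= 15.9


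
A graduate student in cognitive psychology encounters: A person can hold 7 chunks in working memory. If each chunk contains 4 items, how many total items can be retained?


Total items = chunks * items_per_chunk
= 7 * 4
= 28


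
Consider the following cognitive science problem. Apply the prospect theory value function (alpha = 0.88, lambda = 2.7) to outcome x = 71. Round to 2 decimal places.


Since x = 71 >= 0, use v(x) = x^0.88
71^0.88 = 42.5704
v(71) = 42.57


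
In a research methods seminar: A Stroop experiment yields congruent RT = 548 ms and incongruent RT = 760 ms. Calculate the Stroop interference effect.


Stroop effect = RT(incongruent) - RT(congruent)
= 760 - 548
= 212 ms


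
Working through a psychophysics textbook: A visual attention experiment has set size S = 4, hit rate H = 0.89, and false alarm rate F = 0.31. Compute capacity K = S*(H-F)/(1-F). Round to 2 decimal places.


K = S * (H - F) / (1 - F)
H - F = 0.58
1 - F = 0.69
K = 4 * 0.58 / 0.69
= 3.36


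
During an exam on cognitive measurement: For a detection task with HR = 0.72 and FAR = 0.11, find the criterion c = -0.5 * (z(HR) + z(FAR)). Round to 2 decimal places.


c = -0.5 * (z(HR) + z(FAR))
z(0.72) = 0.5828
z(0.11) = -1.2265
c = -0.5 * (0.5828 + -1.2265)
= -0.5 * -0.6437
= 0.32


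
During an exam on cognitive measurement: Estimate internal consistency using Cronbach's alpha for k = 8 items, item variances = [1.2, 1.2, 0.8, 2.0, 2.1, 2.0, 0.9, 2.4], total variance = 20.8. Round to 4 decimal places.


alpha = (k/(k-1)) * (1 - sum(s_i^2)/s_total^2)
sum(item variances) = 12.6
k/(k-1) = 8/7 = 1.142857
1 - 12.6/20.8 = 1 - 0.605769 = 0.394231
alpha = 1.142857 * 0.394231
= 0.4505


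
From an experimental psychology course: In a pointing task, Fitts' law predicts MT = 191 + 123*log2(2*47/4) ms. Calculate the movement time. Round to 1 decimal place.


MT = 191 + 123 * log2(2*47/4)
2D/W = 23.5
log2(23.5) = 4.5546
MT = 191 + 123 * 4.5546
= 751.2 ms


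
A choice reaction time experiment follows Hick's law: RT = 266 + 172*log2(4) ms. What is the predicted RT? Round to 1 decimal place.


RT = 266 + 172 * log2(4)
log2(4) = 2.0
RT = 266 + 172 * 2.0
= 266 + 344.0
= 610.0 ms


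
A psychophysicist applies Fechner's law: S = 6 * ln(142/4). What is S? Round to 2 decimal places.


S = 6 * ln(142/4)
I/I0 = 35.5
ln(35.5) = 3.5695
S = 6 * 3.5695
= 21.42


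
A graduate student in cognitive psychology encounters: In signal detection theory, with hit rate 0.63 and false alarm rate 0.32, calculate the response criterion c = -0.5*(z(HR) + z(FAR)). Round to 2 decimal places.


c = -0.5 * (z(HR) + z(FAR))
z(0.63) = 0.3319
z(0.32) = -0.4677
c = -0.5 * (0.3319 + -0.4677)
= -0.5 * -0.1358
= 0.07


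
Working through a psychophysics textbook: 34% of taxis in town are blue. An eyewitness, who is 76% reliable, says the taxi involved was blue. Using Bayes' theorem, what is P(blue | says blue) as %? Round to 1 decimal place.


P(blue | says blue) = P(says blue | blue)*P(blue) / [P(says blue | blue)*P(blue) + P(says blue | not blue)*P(not blue)]
Numerator = 0.76 * 0.34 = 0.2584
False identification = 0.24 * 0.66 = 0.1584
P = 0.2584 / (0.2584 + 0.1584)
= 0.2584 / 0.4168
As percentage = 62.0


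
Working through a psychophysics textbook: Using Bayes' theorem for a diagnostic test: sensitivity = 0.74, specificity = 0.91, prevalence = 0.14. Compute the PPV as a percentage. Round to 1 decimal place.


PPV = (sens * prev) / (sens * prev + (1-spec) * (1-prev))
Numerator = 0.74 * 0.14 = 0.1036
P(positive and no disease) = (1 - spec) * (1 - prev) = (1 - 0.91) * (1 - 0.14) = 0.0774
Denominator = 0.1036 + 0.0774 = 0.181
PPV = 0.1036 / 0.181 = 0.572376
As percentage = 57.2


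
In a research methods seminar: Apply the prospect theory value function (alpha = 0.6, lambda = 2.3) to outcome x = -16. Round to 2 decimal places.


Since x = -16 < 0, use v(x) = -lambda*(-x)^alpha
(-x) = 16
16^0.6 = 5.278
v(-16) = -2.3 * 5.278
= -12.14


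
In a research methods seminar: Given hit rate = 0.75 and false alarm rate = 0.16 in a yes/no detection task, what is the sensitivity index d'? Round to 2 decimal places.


d' = z(HR) - z(FAR)
z(0.75) = 0.6745
z(0.16) = -0.9945
d' = 0.6745 - -0.9945
= 1.67


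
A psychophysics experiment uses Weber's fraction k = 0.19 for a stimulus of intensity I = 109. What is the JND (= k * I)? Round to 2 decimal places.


JND = k * I
JND = 0.19 * 109
= 20.71


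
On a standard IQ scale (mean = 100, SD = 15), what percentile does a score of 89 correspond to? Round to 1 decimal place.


z = (IQ - mean) / SD
z = (89 - 100) / 15 = -0.7333
Percentile = Phi(-0.7333) * 100
Phi(-0.7333) = 0.231688
= 23.2


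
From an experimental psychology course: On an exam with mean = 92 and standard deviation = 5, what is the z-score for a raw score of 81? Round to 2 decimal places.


z = (X - mu) / sigma
= (81 - 92) / 5
= -11 / 5
= -2.20


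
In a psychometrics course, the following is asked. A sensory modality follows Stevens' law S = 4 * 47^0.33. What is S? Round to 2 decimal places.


S = 4 * 47^0.33
47^0.33 = 3.5628
S = 4 * 3.5628
= 14.25


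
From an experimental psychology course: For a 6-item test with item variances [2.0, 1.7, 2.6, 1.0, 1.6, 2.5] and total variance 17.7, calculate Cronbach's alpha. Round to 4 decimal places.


alpha = (k/(k-1)) * (1 - sum(s_i^2)/s_total^2)
sum(item variances) = 11.4
k/(k-1) = 6/5 = 1.2
1 - 11.4/17.7 = 1 - 0.644068 = 0.355932
alpha = 1.2 * 0.355932
= 0.4271


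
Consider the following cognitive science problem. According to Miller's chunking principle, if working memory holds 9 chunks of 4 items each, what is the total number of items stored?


Total items = chunks * items_per_chunk
= 9 * 4
= 36


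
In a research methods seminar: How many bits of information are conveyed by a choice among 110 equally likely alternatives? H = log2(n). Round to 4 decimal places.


H = log2(n)
H = log2(110)
= 6.7814


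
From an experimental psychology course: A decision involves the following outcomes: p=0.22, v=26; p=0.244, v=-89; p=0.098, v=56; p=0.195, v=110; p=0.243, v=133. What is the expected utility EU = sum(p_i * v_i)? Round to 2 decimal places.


EU = sum(p_i * v_i)
0.22 * 26 = 5.72
0.244 * -89 = -21.716
0.098 * 56 = 5.488
0.195 * 110 = 21.45
0.243 * 133 = 32.319
EU = 5.72 + -21.716 + 5.488 + 21.45 + 32.319
= 43.26


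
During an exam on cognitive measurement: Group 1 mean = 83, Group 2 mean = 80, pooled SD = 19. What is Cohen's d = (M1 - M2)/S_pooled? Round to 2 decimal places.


Cohen's d = (M1 - M2) / S_pooled
= (83 - 80) / 19
= 3 / 19
= 0.16


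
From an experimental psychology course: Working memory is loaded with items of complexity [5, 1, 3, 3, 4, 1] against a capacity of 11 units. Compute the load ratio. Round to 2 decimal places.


Total complexity = 5 + 1 + 3 + 3 + 4 + 1 = 17
Load = total / capacity = 17 / 11
= 1.55


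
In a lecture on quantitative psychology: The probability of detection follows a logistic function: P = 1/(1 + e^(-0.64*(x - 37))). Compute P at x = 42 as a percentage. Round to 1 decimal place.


P(x) = 1/(1 + e^(-0.64*(42 - 37)))
Exponent = -0.64 * 5 = -3.2
e^(-3.2) = 0.040762
P = 1/(1 + 0.040762) = 0.960834
Percentage = 96.1


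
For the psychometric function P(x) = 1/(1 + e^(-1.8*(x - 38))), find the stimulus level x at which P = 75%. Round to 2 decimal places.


At P = 0.75: 0.75 = 1/(1 + e^(-k*(x-x0)))
Solving: e^(-k*(x-x0)) = 1/3
x = x0 + ln(3)/k
ln(3) = 1.0986
x = 38 + 1.0986/1.8
= 38 + 0.6103
= 38.61


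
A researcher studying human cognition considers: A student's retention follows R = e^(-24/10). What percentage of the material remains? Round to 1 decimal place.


R = e^(-t/S)
-t/S = -24/10 = -2.4
R = e^(-2.4) = 0.090718
Percentage = 0.090718 * 100
= 9.1


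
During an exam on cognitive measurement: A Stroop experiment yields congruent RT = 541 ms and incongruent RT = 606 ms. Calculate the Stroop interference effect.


Stroop effect = RT(incongruent) - RT(congruent)
= 606 - 541
= 65 ms


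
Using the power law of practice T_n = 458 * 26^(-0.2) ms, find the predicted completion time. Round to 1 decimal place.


T_n = 458 * 26^(-0.2)
26^(-0.2) = 0.521201
T_n = 458 * 0.521201
= 238.7 ms


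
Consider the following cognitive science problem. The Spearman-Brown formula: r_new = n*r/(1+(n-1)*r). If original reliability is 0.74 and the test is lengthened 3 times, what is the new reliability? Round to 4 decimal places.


r_new = n*r / (1 + (n-1)*r)
Numerator = 3 * 0.74 = 2.22
Denominator = 1 + 2 * 0.74 = 2.48
r_new = 2.22 / 2.48
= 0.8952


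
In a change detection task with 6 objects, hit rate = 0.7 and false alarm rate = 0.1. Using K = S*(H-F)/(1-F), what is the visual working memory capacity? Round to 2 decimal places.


K = S * (H - F) / (1 - F)
H - F = 0.6
1 - F = 0.9
K = 6 * 0.6 / 0.9
= 4.00


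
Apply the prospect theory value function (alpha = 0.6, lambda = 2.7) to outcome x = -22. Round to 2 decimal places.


Since x = -22 < 0, use v(x) = -lambda*(-x)^alpha
(-x) = 22
22^0.6 = 6.3893
v(-22) = -2.7 * 6.3893
= -17.25


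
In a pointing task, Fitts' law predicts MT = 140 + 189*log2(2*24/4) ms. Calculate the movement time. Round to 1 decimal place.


MT = 140 + 189 * log2(2*24/4)
2D/W = 12.0
log2(12.0) = 3.585
MT = 140 + 189 * 3.585
= 817.6 ms


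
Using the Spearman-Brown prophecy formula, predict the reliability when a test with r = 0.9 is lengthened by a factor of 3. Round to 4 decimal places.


r_new = n*r / (1 + (n-1)*r)
Numerator = 3 * 0.9 = 2.7
Denominator = 1 + 2 * 0.9 = 2.8
r_new = 2.7 / 2.8
= 0.9643


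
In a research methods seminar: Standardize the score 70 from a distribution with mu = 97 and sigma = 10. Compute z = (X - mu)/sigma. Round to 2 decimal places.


z = (X - mu) / sigma
= (70 - 97) / 10
= -27 / 10
= -2.70


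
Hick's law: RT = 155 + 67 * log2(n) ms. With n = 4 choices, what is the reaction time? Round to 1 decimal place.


RT = 155 + 67 * log2(4)
log2(4) = 2.0
RT = 155 + 67 * 2.0
= 155 + 134.0
= 289.0 ms


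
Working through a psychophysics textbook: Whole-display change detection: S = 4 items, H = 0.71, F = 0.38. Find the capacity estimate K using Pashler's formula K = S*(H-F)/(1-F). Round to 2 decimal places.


K = S * (H - F) / (1 - F)
H - F = 0.33
1 - F = 0.62
K = 4 * 0.33 / 0.62
= 2.13


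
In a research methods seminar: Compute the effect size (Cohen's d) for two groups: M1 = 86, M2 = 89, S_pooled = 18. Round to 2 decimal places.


Cohen's d = (M1 - M2) / S_pooled
= (86 - 89) / 18
= -3 / 18
= -0.17


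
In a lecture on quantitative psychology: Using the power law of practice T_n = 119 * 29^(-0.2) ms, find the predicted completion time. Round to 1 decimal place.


T_n = 119 * 29^(-0.2)
29^(-0.2) = 0.509942
T_n = 119 * 0.509942
= 60.7 ms


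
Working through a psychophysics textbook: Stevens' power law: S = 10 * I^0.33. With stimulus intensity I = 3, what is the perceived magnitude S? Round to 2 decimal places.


S = 10 * 3^0.33
3^0.33 = 1.437
S = 10 * 1.437
= 14.37


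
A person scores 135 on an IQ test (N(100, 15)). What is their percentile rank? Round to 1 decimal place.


z = (IQ - mean) / SD
z = (135 - 100) / 15 = 2.3333
Percentile = Phi(2.3333) * 100
Phi(2.3333) = 0.990184
= 99.0


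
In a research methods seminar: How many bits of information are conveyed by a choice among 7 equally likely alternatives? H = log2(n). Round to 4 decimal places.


H = log2(n)
H = log2(7)
= 2.8074


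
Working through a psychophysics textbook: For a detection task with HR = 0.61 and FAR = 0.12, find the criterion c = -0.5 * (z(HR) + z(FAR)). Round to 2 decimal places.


c = -0.5 * (z(HR) + z(FAR))
z(0.61) = 0.2793
z(0.12) = -1.175
c = -0.5 * (0.2793 + -1.175)
= -0.5 * -0.8957
= 0.45


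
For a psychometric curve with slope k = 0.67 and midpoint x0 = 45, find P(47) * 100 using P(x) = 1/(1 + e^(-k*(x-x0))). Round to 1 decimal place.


P(x) = 1/(1 + e^(-0.67*(47 - 45)))
Exponent = -0.67 * 2 = -1.34
e^(-1.34) = 0.261846
P = 1/(1 + 0.261846) = 0.79249
Percentage = 79.2


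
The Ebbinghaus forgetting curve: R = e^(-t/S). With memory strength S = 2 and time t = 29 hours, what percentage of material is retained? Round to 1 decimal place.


R = e^(-t/S)
-t/S = -29/2 = -14.5
R = e^(-14.5) = 1e-06
Percentage = 1e-06 * 100
= 0.0


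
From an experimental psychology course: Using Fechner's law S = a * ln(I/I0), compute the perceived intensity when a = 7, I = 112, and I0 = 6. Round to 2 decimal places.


S = 7 * ln(112/6)
I/I0 = 18.666667
ln(18.666667) = 2.9267
S = 7 * 2.9267
= 20.49


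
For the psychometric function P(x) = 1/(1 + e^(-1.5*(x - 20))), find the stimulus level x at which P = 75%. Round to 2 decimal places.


At P = 0.75: 0.75 = 1/(1 + e^(-k*(x-x0)))
Solving: e^(-k*(x-x0)) = 1/3
x = x0 + ln(3)/k
ln(3) = 1.0986
x = 20 + 1.0986/1.5
= 20 + 0.7324
= 20.73


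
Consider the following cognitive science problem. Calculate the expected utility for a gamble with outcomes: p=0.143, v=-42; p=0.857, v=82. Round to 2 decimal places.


EU = sum(p_i * v_i)
0.143 * -42 = -6.006
0.857 * 82 = 70.274
EU = -6.006 + 70.274
= 64.27


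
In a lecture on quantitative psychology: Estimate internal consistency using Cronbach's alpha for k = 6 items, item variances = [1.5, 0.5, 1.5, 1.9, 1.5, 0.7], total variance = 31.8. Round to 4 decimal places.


alpha = (k/(k-1)) * (1 - sum(s_i^2)/s_total^2)
sum(item variances) = 7.6
k/(k-1) = 6/5 = 1.2
1 - 7.6/31.8 = 1 - 0.238994 = 0.761006
alpha = 1.2 * 0.761006
= 0.9132


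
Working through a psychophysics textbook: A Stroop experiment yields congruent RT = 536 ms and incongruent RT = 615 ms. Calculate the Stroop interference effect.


Stroop effect = RT(incongruent) - RT(congruent)
= 615 - 536
= 79 ms


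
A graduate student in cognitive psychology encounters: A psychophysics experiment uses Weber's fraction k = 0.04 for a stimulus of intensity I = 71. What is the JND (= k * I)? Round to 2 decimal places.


JND = k * I
JND = 0.04 * 71
= 2.84


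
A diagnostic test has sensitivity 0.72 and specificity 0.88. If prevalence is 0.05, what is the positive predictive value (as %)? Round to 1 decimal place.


PPV = (sens * prev) / (sens * prev + (1-spec) * (1-prev))
Numerator = 0.72 * 0.05 = 0.036
P(positive and no disease) = (1 - spec) * (1 - prev) = (1 - 0.88) * (1 - 0.05) = 0.114
Denominator = 0.036 + 0.114 = 0.15
PPV = 0.036 / 0.15 = 0.24
As percentage = 24.0


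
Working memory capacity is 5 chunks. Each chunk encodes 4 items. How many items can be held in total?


Total items = chunks * items_per_chunk
= 5 * 4
= 20


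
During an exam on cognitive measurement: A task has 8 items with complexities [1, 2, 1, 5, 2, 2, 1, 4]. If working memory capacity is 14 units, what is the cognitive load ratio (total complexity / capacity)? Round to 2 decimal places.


Total complexity = 1 + 2 + 1 + 5 + 2 + 2 + 1 + 4 = 18
Load = total / capacity = 18 / 14
= 1.29


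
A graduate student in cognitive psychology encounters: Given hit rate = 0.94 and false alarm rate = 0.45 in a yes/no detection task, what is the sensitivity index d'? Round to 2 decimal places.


d' = z(HR) - z(FAR)
z(0.94) = 1.5548
z(0.45) = -0.1257
d' = 1.5548 - -0.1257
= 1.68


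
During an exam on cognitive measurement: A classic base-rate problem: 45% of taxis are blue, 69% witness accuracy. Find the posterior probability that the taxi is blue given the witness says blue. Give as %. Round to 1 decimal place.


P(blue | says blue) = P(says blue | blue)*P(blue) / [P(says blue | blue)*P(blue) + P(says blue | not blue)*P(not blue)]
Numerator = 0.69 * 0.45 = 0.3105
False identification = 0.31 * 0.55 = 0.1705
P = 0.3105 / (0.3105 + 0.1705)
= 0.3105 / 0.481
As percentage = 64.6


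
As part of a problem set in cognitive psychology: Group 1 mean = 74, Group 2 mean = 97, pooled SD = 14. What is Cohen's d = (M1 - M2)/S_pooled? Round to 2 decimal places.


Cohen's d = (M1 - M2) / S_pooled
= (74 - 97) / 14
= -23 / 14
= -1.64


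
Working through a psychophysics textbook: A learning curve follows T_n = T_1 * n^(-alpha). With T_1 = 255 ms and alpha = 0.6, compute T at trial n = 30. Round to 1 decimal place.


T_n = 255 * 30^(-0.6)
30^(-0.6) = 0.129935
T_n = 255 * 0.129935
= 33.1 ms


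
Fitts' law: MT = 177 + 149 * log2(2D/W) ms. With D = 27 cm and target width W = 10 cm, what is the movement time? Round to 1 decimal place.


MT = 177 + 149 * log2(2*27/10)
2D/W = 5.4
log2(5.4) = 2.433
MT = 177 + 149 * 2.433
= 539.5 ms
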